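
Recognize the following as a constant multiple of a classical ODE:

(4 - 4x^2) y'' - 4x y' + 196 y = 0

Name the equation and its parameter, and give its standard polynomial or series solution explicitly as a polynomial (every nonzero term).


All three coefficients share the factor 4; dividing through by 4 gives  (1 - x^2) y'' - x y' + 49 y = 0.
This matches the Chebyshev equation (1 - x^2) y'' - x y' + n^2 y = 0 (note the -x y' term, not -2x y') with n^2 = 49, so n = 7; the polynomial solution is T_7(x).
With y = sum_k a_k x^k, matching x^k gives (k+2)(k+1) a_{k+2} = (k^2 - n^2) a_k = (k - 7)(k + 7) a_k. The right side vanishes at k = 7, so the series with the parity of 7 terminates at degree 7.
Standard normalization: leading coefficient of T_n is 2^(n-1), so a_7 = 2^6 = 64. Work downward with a_k = (k+1)(k+2) a_{k+2} / ((k - 7)(k + 7)):
  a_5 = (6)(7)(64) / ((5 - 7)(5 + 7)) = 2688/(-24) = -112
  a_3 = (4)(5)(-112) / ((3 - 7)(3 + 7)) = -2240/(-40) = 56
  a_1 = (2)(3)(56) / ((1 - 7)(1 + 7)) = 336/(-48) = -7
Hence T_7(x) = 64 x^7 - 112 x^5 + 56 x^3 - 7 x.

T_7(x); series = 64 x^7 - 112 x^5 + 56 x^3 - 7 x


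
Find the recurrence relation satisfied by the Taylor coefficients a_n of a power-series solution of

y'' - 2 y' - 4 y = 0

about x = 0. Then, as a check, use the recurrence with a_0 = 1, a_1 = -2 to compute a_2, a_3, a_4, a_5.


Substitute y = sum_n a_n x^n.
y''(x) has coefficient (n+2)(n+1) a_{n+2} at x^n;
-2 y'(x) has coefficient -2 (n+1) a_{n+1} at x^n;
-4 y(x) has coefficient -4 a_n at x^n.
Matching x^n: (n+2)(n+1) a_{n+2} - 2 (n+1) a_{n+1} - 4 a_n = 0.
Thus a_{n+2} = [2 (n+1) a_{n+1} + 4 a_n] / ((n+1)(n+2)).

Check with a_0 = 1, a_1 = -2 (apply the recurrence for n = 0, 1, 2, 3): a_0 = 1, a_1 = -2, a_2 = 0, a_3 = -4/3, a_4 = -2/3, a_5 = -8/15.

a_(n+2) = [2 (n+1) a_(n+1) + 4 a_n] / ((n+1)(n+2)); check: a_0 = 1, a_1 = -2, a_2 = 0, a_3 = -4/3, a_4 = -2/3, a_5 = -8/15


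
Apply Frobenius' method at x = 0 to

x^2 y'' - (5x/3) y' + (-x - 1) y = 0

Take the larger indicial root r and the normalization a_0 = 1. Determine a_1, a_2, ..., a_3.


Write in Frobenius form y'' + (p(x)/x) y' + (q(x)/x^2) y = 0:
  p(x) = -5/3,  q(x) = -x - 1.
Indicial equation: r(r-1) + (-5/3) r + (-1) = 0 -> roots r_1 = 3, r_2 = -1/3.
Take r = r_1 = 3. Let y(x) = x^r sum_{n>=0} a_n x^n with a_0 = 1.
Substitute y = x^r sum a_n x^n and match x^{r+n}. The recurrence is
  D(n) a_n - 1 a_{n-1} = 0,  where D(n) = (r+n)(r+n-1) + (-5/3)(r+n) + (-1).
  a_n = 1 / D(n) * a_{n-1}.
Since the indicial polynomial factors as (r - r_1)(r - r_2), D(n) = (r_1 + n - r_1)(r_1 + n - r_2) = n(n + 10/3).
Evaluating step by step (a_0 = 1):
  n = 1: D(1) = 1(1 + 10/3) = 13/3; numerator = 1(1) = 1; a_1 = (1)/(13/3) = 3/13
  n = 2: D(2) = 2(2 + 10/3) = 32/3; numerator = 1(3/13) = 3/13; a_2 = (3/13)/(32/3) = 9/416
  n = 3: D(3) = 3(3 + 10/3) = 19; numerator = 1(9/416) = 9/416; a_3 = (9/416)/(19) = 9/7904

r = 3; a_0 = 1; a_1 = 3/13; a_2 = 9/416; a_3 = 9/7904


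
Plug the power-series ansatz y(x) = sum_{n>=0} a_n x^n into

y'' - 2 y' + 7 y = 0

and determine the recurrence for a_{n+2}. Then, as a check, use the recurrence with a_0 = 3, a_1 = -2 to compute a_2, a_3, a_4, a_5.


Substitute y = sum_n a_n x^n.
y''(x) has coefficient (n+2)(n+1) a_{n+2} at x^n;
-2 y'(x) has coefficient -2 (n+1) a_{n+1} at x^n;
7 y(x) has coefficient 7 a_n at x^n.
Matching x^n: (n+2)(n+1) a_{n+2} - 2 (n+1) a_{n+1} + 7 a_n = 0.
Thus a_{n+2} = [2 (n+1) a_{n+1} - 7 a_n] / ((n+1)(n+2)).

Check with a_0 = 3, a_1 = -2 (apply the recurrence for n = 0, 1, 2, 3): a_0 = 3, a_1 = -2, a_2 = -25/2, a_3 = -6, a_4 = 103/24, a_5 = 229/60.

a_(n+2) = [2 (n+1) a_(n+1) - 7 a_n] / ((n+1)(n+2)); check: a_0 = 3, a_1 = -2, a_2 = -25/2, a_3 = -6, a_4 = 103/24, a_5 = 229/60


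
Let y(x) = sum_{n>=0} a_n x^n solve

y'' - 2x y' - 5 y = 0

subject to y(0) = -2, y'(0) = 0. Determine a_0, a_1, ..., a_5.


Ansatz: y(x) = sum_{n>=0} a_n x^n, so y'(x) = sum_{n>=1} n a_n x^(n-1) and y''(x) = sum_{n>=2} n(n-1) a_n x^(n-2).
Substitute into P(x) y'' + Q(x) y' + R(x) y = 0 with P(x) = 1, Q(x) = -2x, R(x) = -5, and match powers of x.
Initial conditions: a_0 = -2, a_1 = 0.
Setting the coefficient of each power of x to zero and solving order by order (substituting the coefficients already found):
  x^0: 2 a_2 - 5 a_0 = 0  ->  2 a_2 = 5 a_0 = -10  ->  a_2 = -5
  x^1: 6 a_3 - 7 a_1 = 0  ->  6 a_3 = 7 a_1 = 0  ->  a_3 = 0
  x^2: 12 a_4 - 9 a_2 = 0  ->  12 a_4 = 9 a_2 = -45  ->  a_4 = -15/4
  x^3: 20 a_5 - 11 a_3 = 0  ->  20 a_5 = 11 a_3 = 0  ->  a_5 = 0
Truncated series: y(x) = -2 - 5 x^2 - (15/4) x^4 + O(x^6).

a_0 = -2; a_1 = 0; a_2 = -5; a_3 = 0; a_4 = -15/4; a_5 = 0


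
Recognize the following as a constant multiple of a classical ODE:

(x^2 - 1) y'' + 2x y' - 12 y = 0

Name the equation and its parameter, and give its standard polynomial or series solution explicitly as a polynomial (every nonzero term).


All three coefficients share the factor -1; dividing through by -1 gives  (1 - x^2) y'' - 2x y' + 12 y = 0.
This matches the Legendre equation (1 - x^2) y'' - 2x y' + n(n+1) y = 0 (note the -2x y' term) with n(n+1) = 12, so n = 3; the polynomial solution is P_3(x).
With y = sum_k a_k x^k, matching x^k gives (k+2)(k+1) a_{k+2} = [k(k+1) - n(n+1)] a_k = (k - 3)(k + 4) a_k. The right side vanishes at k = 3, so the series with the parity of 3 terminates at degree 3.
Standard normalization (P_n(1) = 1): leading coefficient (2n)!/(2^n (n!)^2) = 720/(8*36) = 5/2, so a_3 = 5/2. Work downward with a_k = (k+1)(k+2) a_{k+2} / ((k - 3)(k + 4)):
  a_1 = (2)(3)(5/2) / ((1 - 3)(1 + 4)) = 15/(-10) = -3/2
Hence P_3(x) = 5 x^3/2 - 3 x/2.

P_3(x); series = 5 x^3/2 - 3 x/2


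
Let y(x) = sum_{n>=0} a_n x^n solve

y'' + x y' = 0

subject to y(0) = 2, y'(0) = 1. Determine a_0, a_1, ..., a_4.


Ansatz: y(x) = sum_{n>=0} a_n x^n, so y'(x) = sum_{n>=1} n a_n x^(n-1) and y''(x) = sum_{n>=2} n(n-1) a_n x^(n-2).
Substitute into P(x) y'' + Q(x) y' + R(x) y = 0 with P(x) = 1, Q(x) = x, R(x) = 0, and match powers of x.
Initial conditions: a_0 = 2, a_1 = 1.
Setting the coefficient of each power of x to zero and solving order by order (substituting the coefficients already found):
  x^0: 2 a_2 = 0  ->  a_2 = 0
  x^1: 6 a_3 + a_1 = 0  ->  6 a_3 = -a_1 = -1  ->  a_3 = -1/6
  x^2: 12 a_4 + 2 a_2 = 0  ->  12 a_4 = -2 a_2 = 0  ->  a_4 = 0
Truncated series: y(x) = 2 + x - (1/6) x^3 + O(x^5).

a_0 = 2; a_1 = 1; a_2 = 0; a_3 = -1/6; a_4 = 0


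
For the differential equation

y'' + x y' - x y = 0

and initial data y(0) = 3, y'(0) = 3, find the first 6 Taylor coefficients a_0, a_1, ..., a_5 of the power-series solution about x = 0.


Ansatz: y(x) = sum_{n>=0} a_n x^n, so y'(x) = sum_{n>=1} n a_n x^(n-1) and y''(x) = sum_{n>=2} n(n-1) a_n x^(n-2).
Substitute into P(x) y'' + Q(x) y' + R(x) y = 0 with P(x) = 1, Q(x) = x, R(x) = -x, and match powers of x.
Initial conditions: a_0 = 3, a_1 = 3.
Setting the coefficient of each power of x to zero and solving order by order (substituting the coefficients already found):
  x^0: 2 a_2 = 0  ->  a_2 = 0
  x^1: 6 a_3 + a_1 - a_0 = 0  ->  6 a_3 = -a_1 + a_0 = 0  ->  a_3 = 0
  x^2: 12 a_4 + 2 a_2 - a_1 = 0  ->  12 a_4 = -2 a_2 + a_1 = 3  ->  a_4 = 1/4
  x^3: 20 a_5 + 3 a_3 - a_2 = 0  ->  20 a_5 = -3 a_3 + a_2 = 0  ->  a_5 = 0
Truncated series: y(x) = 3 + 3 x + (1/4) x^4 + O(x^6).

a_0 = 3; a_1 = 3; a_2 = 0; a_3 = 0; a_4 = 1/4; a_5 = 0


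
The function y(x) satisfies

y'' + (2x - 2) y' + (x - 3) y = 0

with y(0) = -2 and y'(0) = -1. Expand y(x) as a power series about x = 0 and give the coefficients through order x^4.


Ansatz: y(x) = sum_{n>=0} a_n x^n, so y'(x) = sum_{n>=1} n a_n x^(n-1) and y''(x) = sum_{n>=2} n(n-1) a_n x^(n-2).
Substitute into P(x) y'' + Q(x) y' + R(x) y = 0 with P(x) = 1, Q(x) = 2x - 2, R(x) = x - 3, and match powers of x.
Initial conditions: a_0 = -2, a_1 = -1.
Setting the coefficient of each power of x to zero and solving order by order (substituting the coefficients already found):
  x^0: 2 a_2 - 2 a_1 - 3 a_0 = 0  ->  2 a_2 = 2 a_1 + 3 a_0 = -8  ->  a_2 = -4
  x^1: 6 a_3 - 4 a_2 - a_1 + a_0 = 0  ->  6 a_3 = 4 a_2 + a_1 - a_0 = -15  ->  a_3 = -5/2
  x^2: 12 a_4 - 6 a_3 + a_2 + a_1 = 0  ->  12 a_4 = 6 a_3 - a_2 - a_1 = -10  ->  a_4 = -5/6
Truncated series: y(x) = -2 - x - 4 x^2 - (5/2) x^3 - (5/6) x^4 + O(x^5).

a_0 = -2; a_1 = -1; a_2 = -4; a_3 = -5/2; a_4 = -5/6


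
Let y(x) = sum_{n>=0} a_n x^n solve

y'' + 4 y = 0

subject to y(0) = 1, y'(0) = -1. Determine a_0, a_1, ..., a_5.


Ansatz: y(x) = sum_{n>=0} a_n x^n, so y'(x) = sum_{n>=1} n a_n x^(n-1) and y''(x) = sum_{n>=2} n(n-1) a_n x^(n-2).
Substitute into P(x) y'' + Q(x) y' + R(x) y = 0 with P(x) = 1, Q(x) = 0, R(x) = 4, and match powers of x.
Initial conditions: a_0 = 1, a_1 = -1.
Setting the coefficient of each power of x to zero and solving order by order (substituting the coefficients already found):
  x^0: 2 a_2 + 4 a_0 = 0  ->  2 a_2 = -4 a_0 = -4  ->  a_2 = -2
  x^1: 6 a_3 + 4 a_1 = 0  ->  6 a_3 = -4 a_1 = 4  ->  a_3 = 2/3
  x^2: 12 a_4 + 4 a_2 = 0  ->  12 a_4 = -4 a_2 = 8  ->  a_4 = 2/3
  x^3: 20 a_5 + 4 a_3 = 0  ->  20 a_5 = -4 a_3 = -8/3  ->  a_5 = -2/15
Truncated series: y(x) = 1 - x - 2 x^2 + (2/3) x^3 + (2/3) x^4 - (2/15) x^5 + O(x^6).

a_0 = 1; a_1 = -1; a_2 = -2; a_3 = 2/3; a_4 = 2/3; a_5 = -2/15


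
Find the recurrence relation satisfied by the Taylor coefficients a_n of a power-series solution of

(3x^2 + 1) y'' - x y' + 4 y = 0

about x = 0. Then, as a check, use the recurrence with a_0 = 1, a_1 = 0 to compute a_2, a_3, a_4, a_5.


Substitute y = sum_n a_n x^n.
(1 + 3 x^2) y'' contributes (n+2)(n+1) a_{n+2} + 3 n(n-1) a_n at x^n.
-x y'(x) contributes -n a_n at x^n.
4 y(x) contributes 4 a_n at x^n.
Matching x^n: (n+2)(n+1) a_{n+2} + (3 n(n-1) - n + 4) a_n = 0.
Thus a_{n+2} = (-3 n(n-1) + n - 4) / ((n+1)(n+2)) * a_n.

Check with a_0 = 1, a_1 = 0 (apply the recurrence for n = 0, 1, 2, 3): a_0 = 1, a_1 = 0, a_2 = -2, a_3 = 0, a_4 = 4/3, a_5 = 0.

a_(n+2) = (-3 n(n-1) + n - 4) / ((n+1)(n+2)) * a_n; check: a_0 = 1, a_1 = 0, a_2 = -2, a_3 = 0, a_4 = 4/3, a_5 = 0


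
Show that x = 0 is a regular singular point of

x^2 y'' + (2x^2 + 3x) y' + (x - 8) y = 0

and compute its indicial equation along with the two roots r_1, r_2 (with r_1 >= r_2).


Divide by x^2 to reach normal form y'' + P_1(x) y' + P_2(x) y = 0 with P_1(x) = 2 + 3/x and P_2(x) = 1/x - 8/x^2.
x = 0 is a singular point because the y'-coefficient 2 + 3/x has a pole at x = 0 and the y-coefficient 1/x - 8/x^2 has a pole at x = 0.
It is a regular singular point because x P_1(x) = p(x) = 2x + 3 and x^2 P_2(x) = q(x) = x - 8 are polynomials, hence analytic at x = 0.
p(0) = 3,  q(0) = -8.
Indicial equation: r(r-1) + p(0) r + q(0) = 0, i.e. r^2 + (p(0) - 1) r + q(0) = 0, i.e. r^2 + 2 r - 8 = 0.
Discriminant: (2)^2 - 4(-8) = 36, so r = (-2 ± 6)/2.
Solving: r_1 = 2, r_2 = -4.

indicial: r^2 + 2 r - 8 = 0; roots r_1 = 2, r_2 = -4


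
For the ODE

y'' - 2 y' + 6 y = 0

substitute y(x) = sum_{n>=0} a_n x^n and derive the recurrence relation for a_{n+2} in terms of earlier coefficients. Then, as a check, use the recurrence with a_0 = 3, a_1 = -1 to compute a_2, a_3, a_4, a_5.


Substitute y = sum_n a_n x^n.
y''(x) has coefficient (n+2)(n+1) a_{n+2} at x^n;
-2 y'(x) has coefficient -2 (n+1) a_{n+1} at x^n;
6 y(x) has coefficient 6 a_n at x^n.
Matching x^n: (n+2)(n+1) a_{n+2} - 2 (n+1) a_{n+1} + 6 a_n = 0.
Thus a_{n+2} = [2 (n+1) a_{n+1} - 6 a_n] / ((n+1)(n+2)).

Check with a_0 = 3, a_1 = -1 (apply the recurrence for n = 0, 1, 2, 3): a_0 = 3, a_1 = -1, a_2 = -10, a_3 = -17/3, a_4 = 13/6, a_5 = 77/30.

a_(n+2) = [2 (n+1) a_(n+1) - 6 a_n] / ((n+1)(n+2)); check: a_0 = 3, a_1 = -1, a_2 = -10, a_3 = -17/3, a_4 = 13/6, a_5 = 77/30


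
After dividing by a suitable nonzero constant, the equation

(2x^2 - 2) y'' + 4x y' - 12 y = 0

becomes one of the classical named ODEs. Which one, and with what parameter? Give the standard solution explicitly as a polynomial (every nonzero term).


All three coefficients share the factor -2; dividing through by -2 gives  (1 - x^2) y'' - 2x y' + 6 y = 0.
This matches the Legendre equation (1 - x^2) y'' - 2x y' + n(n+1) y = 0 (note the -2x y' term) with n(n+1) = 6, so n = 2; the polynomial solution is P_2(x).
With y = sum_k a_k x^k, matching x^k gives (k+2)(k+1) a_{k+2} = [k(k+1) - n(n+1)] a_k = (k - 2)(k + 3) a_k. The right side vanishes at k = 2, so the series with the parity of 2 terminates at degree 2.
Standard normalization (P_n(1) = 1): leading coefficient (2n)!/(2^n (n!)^2) = 24/(4*4) = 3/2, so a_2 = 3/2. Work downward with a_k = (k+1)(k+2) a_{k+2} / ((k - 2)(k + 3)):
  a_0 = (1)(2)(3/2) / ((0 - 2)(0 + 3)) = 3/(-6) = -1/2
Hence P_2(x) = 3 x^2/2 - 1/2.

P_2(x); series = 3 x^2/2 - 1/2


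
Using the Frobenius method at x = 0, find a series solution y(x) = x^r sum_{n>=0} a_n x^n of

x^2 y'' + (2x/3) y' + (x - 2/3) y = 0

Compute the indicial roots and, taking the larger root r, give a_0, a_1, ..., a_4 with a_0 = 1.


Write in Frobenius form y'' + (p(x)/x) y' + (q(x)/x^2) y = 0:
  p(x) = 2/3,  q(x) = x - 2/3.
Indicial equation: r(r-1) + (2/3) r + (-2/3) = 0 -> roots r_1 = 1, r_2 = -2/3.
Take r = r_1 = 1. Let y(x) = x^r sum_{n>=0} a_n x^n with a_0 = 1.
Substitute y = x^r sum a_n x^n and match x^{r+n}. The recurrence is
  D(n) a_n + 1 a_{n-1} = 0,  where D(n) = (r+n)(r+n-1) + (2/3)(r+n) + (-2/3).
  a_n = -1 / D(n) * a_{n-1}.
Since the indicial polynomial factors as (r - r_1)(r - r_2), D(n) = (r_1 + n - r_1)(r_1 + n - r_2) = n(n + 5/3).
Evaluating step by step (a_0 = 1):
  n = 1: D(1) = 1(1 + 5/3) = 8/3; numerator = -1(1) = -1; a_1 = (-1)/(8/3) = -3/8
  n = 2: D(2) = 2(2 + 5/3) = 22/3; numerator = -1(-3/8) = 3/8; a_2 = (3/8)/(22/3) = 9/176
  n = 3: D(3) = 3(3 + 5/3) = 14; numerator = -1(9/176) = -9/176; a_3 = (-9/176)/(14) = -9/2464
  n = 4: D(4) = 4(4 + 5/3) = 68/3; numerator = -1(-9/2464) = 9/2464; a_4 = (9/2464)/(68/3) = 27/167552

r = 1; a_0 = 1; a_1 = -3/8; a_2 = 9/176; a_3 = -9/2464; a_4 = 27/167552


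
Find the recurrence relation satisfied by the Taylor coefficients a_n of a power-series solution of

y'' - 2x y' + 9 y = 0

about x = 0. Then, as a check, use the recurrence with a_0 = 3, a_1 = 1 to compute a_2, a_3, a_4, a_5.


Substitute y = sum_n a_n x^n.
y''(x) has coefficient (n+2)(n+1) a_{n+2} at x^n;
-2 x y'(x) has coefficient -2 n a_n at x^n (shift);
9 y(x) has coefficient 9 a_n at x^n.
Matching x^n: (n+2)(n+1) a_{n+2} + (-2n + 9) a_n = 0.
Thus a_{n+2} = (2n - 9) / ((n+1)(n+2)) * a_n.

Check with a_0 = 3, a_1 = 1 (apply the recurrence for n = 0, 1, 2, 3): a_0 = 3, a_1 = 1, a_2 = -27/2, a_3 = -7/6, a_4 = 45/8, a_5 = 7/40.

a_(n+2) = (2n - 9) / ((n+1)(n+2)) * a_n; check: a_0 = 3, a_1 = 1, a_2 = -27/2, a_3 = -7/6, a_4 = 45/8, a_5 = 7/40


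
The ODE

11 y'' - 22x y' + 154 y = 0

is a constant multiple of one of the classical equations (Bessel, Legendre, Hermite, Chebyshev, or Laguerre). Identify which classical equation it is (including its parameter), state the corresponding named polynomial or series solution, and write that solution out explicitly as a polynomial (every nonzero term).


All three coefficients share the factor 11; dividing through by 11 gives  y'' - 2x y' + 14 y = 0.
This matches the Hermite equation y'' - 2x y' + 2n y = 0 with 2n = 14, so n = 7; the polynomial solution is H_7(x).
With y = sum_k a_k x^k, matching x^k gives (k+2)(k+1) a_{k+2} = 2(k - n) a_k = 2(k - 7) a_k. The right side vanishes at k = 7, so the series with the parity of 7 terminates at degree 7.
Standard normalization: leading coefficient of H_n is 2^n, so a_7 = 2^7 = 128. Work downward with a_k = (k+1)(k+2) a_{k+2} / (2(k - n)):
  a_5 = (6)(7)(128) / (2(5 - 7)) = 5376/(-4) = -1344
  a_3 = (4)(5)(-1344) / (2(3 - 7)) = -26880/(-8) = 3360
  a_1 = (2)(3)(3360) / (2(1 - 7)) = 20160/(-12) = -1680
Hence H_7(x) = 128 x^7 - 1344 x^5 + 3360 x^3 - 1680 x.

H_7(x); series = 128 x^7 - 1344 x^5 + 3360 x^3 - 1680 x


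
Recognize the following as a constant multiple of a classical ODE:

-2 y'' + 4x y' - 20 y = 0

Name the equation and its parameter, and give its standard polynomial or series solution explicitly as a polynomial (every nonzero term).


All three coefficients share the factor -2; dividing through by -2 gives  y'' - 2x y' + 10 y = 0.
This matches the Hermite equation y'' - 2x y' + 2n y = 0 with 2n = 10, so n = 5; the polynomial solution is H_5(x).
With y = sum_k a_k x^k, matching x^k gives (k+2)(k+1) a_{k+2} = 2(k - n) a_k = 2(k - 5) a_k. The right side vanishes at k = 5, so the series with the parity of 5 terminates at degree 5.
Standard normalization: leading coefficient of H_n is 2^n, so a_5 = 2^5 = 32. Work downward with a_k = (k+1)(k+2) a_{k+2} / (2(k - n)):
  a_3 = (4)(5)(32) / (2(3 - 5)) = 640/(-4) = -160
  a_1 = (2)(3)(-160) / (2(1 - 5)) = -960/(-8) = 120
Hence H_5(x) = 32 x^5 - 160 x^3 + 120 x.

H_5(x); series = 32 x^5 - 160 x^3 + 120 x


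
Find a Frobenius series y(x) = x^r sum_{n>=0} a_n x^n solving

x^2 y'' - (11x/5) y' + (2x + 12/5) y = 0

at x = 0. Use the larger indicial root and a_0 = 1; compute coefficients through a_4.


Write in Frobenius form y'' + (p(x)/x) y' + (q(x)/x^2) y = 0:
  p(x) = -11/5,  q(x) = 2x + 12/5.
Indicial equation: r(r-1) + (-11/5) r + (12/5) = 0 -> roots r_1 = 2, r_2 = 6/5.
Take r = r_1 = 2. Let y(x) = x^r sum_{n>=0} a_n x^n with a_0 = 1.
Substitute y = x^r sum a_n x^n and match x^{r+n}. The recurrence is
  D(n) a_n + 2 a_{n-1} = 0,  where D(n) = (r+n)(r+n-1) + (-11/5)(r+n) + (12/5).
  a_n = -2 / D(n) * a_{n-1}.
Since the indicial polynomial factors as (r - r_1)(r - r_2), D(n) = (r_1 + n - r_1)(r_1 + n - r_2) = n(n + 4/5).
Evaluating step by step (a_0 = 1):
  n = 1: D(1) = 1(1 + 4/5) = 9/5; numerator = -2(1) = -2; a_1 = (-2)/(9/5) = -10/9
  n = 2: D(2) = 2(2 + 4/5) = 28/5; numerator = -2(-10/9) = 20/9; a_2 = (20/9)/(28/5) = 25/63
  n = 3: D(3) = 3(3 + 4/5) = 57/5; numerator = -2(25/63) = -50/63; a_3 = (-50/63)/(57/5) = -250/3591
  n = 4: D(4) = 4(4 + 4/5) = 96/5; numerator = -2(-250/3591) = 500/3591; a_4 = (500/3591)/(96/5) = 625/86184

r = 2; a_0 = 1; a_1 = -10/9; a_2 = 25/63; a_3 = -250/3591; a_4 = 625/86184


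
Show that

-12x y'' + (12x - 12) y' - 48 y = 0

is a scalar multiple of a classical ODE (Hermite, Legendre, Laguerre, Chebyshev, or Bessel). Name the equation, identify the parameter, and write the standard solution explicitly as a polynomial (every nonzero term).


All three coefficients share the factor -12; dividing through by -12 gives  x y'' + (1 - x) y' + 4 y = 0.
This matches the Laguerre equation x y'' + (1 - x) y' + n y = 0 with n = 4; the polynomial solution is L_4(x).
With y = sum_k a_k x^k, matching x^k gives (k+1)k a_{k+1} + (k+1) a_{k+1} - k a_k + n a_k = 0, i.e. (k+1)^2 a_{k+1} = (k - n) a_k = (k - 4) a_k. The right side vanishes at k = 4, so the series terminates at degree 4.
Standard normalization L_n(0) = 1 gives a_0 = 1. Work upward with a_{k+1} = (k - 4) a_k / (k+1)^2:
  a_1 = (0 - 4)(1) / 1^2 = -4/1 = -4
  a_2 = (1 - 4)(-4) / 2^2 = 12/4 = 3
  a_3 = (2 - 4)(3) / 3^2 = -6/9 = -2/3
  a_4 = (3 - 4)(-2/3) / 4^2 = (2/3)/16 = 1/24
Hence L_4(x) = x^4/24 - 2 x^3/3 + 3 x^2 - 4 x + 1.

L_4(x); series = x^4/24 - 2 x^3/3 + 3 x^2 - 4 x + 1


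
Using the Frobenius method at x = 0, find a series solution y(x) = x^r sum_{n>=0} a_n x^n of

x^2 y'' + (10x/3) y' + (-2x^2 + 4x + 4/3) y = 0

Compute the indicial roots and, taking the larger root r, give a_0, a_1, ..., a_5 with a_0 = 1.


Write in Frobenius form y'' + (p(x)/x) y' + (q(x)/x^2) y = 0:
  p(x) = 10/3,  q(x) = -2x^2 + 4x + 4/3.
Indicial equation: r(r-1) + (10/3) r + (4/3) = 0 -> roots r_1 = -1, r_2 = -4/3.
Take r = r_1 = -1. Let y(x) = x^r sum_{n>=0} a_n x^n with a_0 = 1.
Substitute y = x^r sum a_n x^n and match x^{r+n}. The recurrence is
  D(n) a_n + 4 a_{n-1} - 2 a_{n-2} = 0,  where D(n) = (r+n)(r+n-1) + (10/3)(r+n) + (4/3).
  a_n = [-4 a_{n-1} + 2 a_{n-2}] / D(n).
Since the indicial polynomial factors as (r - r_1)(r - r_2), D(n) = (r_1 + n - r_1)(r_1 + n - r_2) = n(n + 1/3).
Evaluating step by step (a_0 = 1):
  n = 1: D(1) = 1(1 + 1/3) = 4/3; numerator = -4(1) = -4; a_1 = (-4)/(4/3) = -3
  n = 2: D(2) = 2(2 + 1/3) = 14/3; numerator = -4(-3) + 2(1) = 14; a_2 = (14)/(14/3) = 3
  n = 3: D(3) = 3(3 + 1/3) = 10; numerator = -4(3) + 2(-3) = -18; a_3 = (-18)/(10) = -9/5
  n = 4: D(4) = 4(4 + 1/3) = 52/3; numerator = -4(-9/5) + 2(3) = 66/5; a_4 = (66/5)/(52/3) = 99/130
  n = 5: D(5) = 5(5 + 1/3) = 80/3; numerator = -4(99/130) + 2(-9/5) = -432/65; a_5 = (-432/65)/(80/3) = -81/325

r = -1; a_0 = 1; a_1 = -3; a_2 = 3; a_3 = -9/5; a_4 = 99/130; a_5 = -81/325


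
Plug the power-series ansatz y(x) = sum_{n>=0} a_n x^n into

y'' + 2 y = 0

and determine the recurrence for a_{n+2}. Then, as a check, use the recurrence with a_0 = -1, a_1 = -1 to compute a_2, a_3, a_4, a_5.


Substitute y = sum_n a_n x^n into y'' + (const) y = 0.
y''(x) = sum_{n>=0} (n+2)(n+1) a_{n+2} x^n.
The ODE becomes sum_n [(n+2)(n+1) a_{n+2} + 2 a_n] x^n = 0.
Setting each coefficient to zero gives the recurrence:
  (n+2)(n+1) a_{n+2} + 2 a_n = 0,
  a_{n+2} = -2 / ((n+1)(n+2)) a_n.

Check with a_0 = -1, a_1 = -1 (apply the recurrence for n = 0, 1, 2, 3): a_0 = -1, a_1 = -1, a_2 = 1, a_3 = 1/3, a_4 = -1/6, a_5 = -1/30.

a_{n+2} = -2/((n+1)(n+2)) * a_n; check: a_0 = -1, a_1 = -1, a_2 = 1, a_3 = 1/3, a_4 = -1/6, a_5 = -1/30


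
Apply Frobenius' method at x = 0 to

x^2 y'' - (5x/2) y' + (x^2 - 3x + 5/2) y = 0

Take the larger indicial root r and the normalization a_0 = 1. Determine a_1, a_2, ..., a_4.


Write in Frobenius form y'' + (p(x)/x) y' + (q(x)/x^2) y = 0:
  p(x) = -5/2,  q(x) = x^2 - 3x + 5/2.
Indicial equation: r(r-1) + (-5/2) r + (5/2) = 0 -> roots r_1 = 5/2, r_2 = 1.
Take r = r_1 = 5/2. Let y(x) = x^r sum_{n>=0} a_n x^n with a_0 = 1.
Substitute y = x^r sum a_n x^n and match x^{r+n}. The recurrence is
  D(n) a_n - 3 a_{n-1} + 1 a_{n-2} = 0,  where D(n) = (r+n)(r+n-1) + (-5/2)(r+n) + (5/2).
  a_n = [3 a_{n-1} - 1 a_{n-2}] / D(n).
Since the indicial polynomial factors as (r - r_1)(r - r_2), D(n) = (r_1 + n - r_1)(r_1 + n - r_2) = n(n + 3/2).
Evaluating step by step (a_0 = 1):
  n = 1: D(1) = 1(1 + 3/2) = 5/2; numerator = 3(1) = 3; a_1 = (3)/(5/2) = 6/5
  n = 2: D(2) = 2(2 + 3/2) = 7; numerator = 3(6/5) - 1(1) = 13/5; a_2 = (13/5)/(7) = 13/35
  n = 3: D(3) = 3(3 + 3/2) = 27/2; numerator = 3(13/35) - 1(6/5) = -3/35; a_3 = (-3/35)/(27/2) = -2/315
  n = 4: D(4) = 4(4 + 3/2) = 22; numerator = 3(-2/315) - 1(13/35) = -41/105; a_4 = (-41/105)/(22) = -41/2310

r = 5/2; a_0 = 1; a_1 = 6/5; a_2 = 13/35; a_3 = -2/315; a_4 = -41/2310


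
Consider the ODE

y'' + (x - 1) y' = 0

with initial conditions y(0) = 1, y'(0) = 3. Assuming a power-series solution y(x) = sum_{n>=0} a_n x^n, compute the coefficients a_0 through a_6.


Ansatz: y(x) = sum_{n>=0} a_n x^n, so y'(x) = sum_{n>=1} n a_n x^(n-1) and y''(x) = sum_{n>=2} n(n-1) a_n x^(n-2).
Substitute into P(x) y'' + Q(x) y' + R(x) y = 0 with P(x) = 1, Q(x) = x - 1, R(x) = 0, and match powers of x.
Initial conditions: a_0 = 1, a_1 = 3.
Setting the coefficient of each power of x to zero and solving order by order (substituting the coefficients already found):
  x^0: 2 a_2 - a_1 = 0  ->  2 a_2 = a_1 = 3  ->  a_2 = 3/2
  x^1: 6 a_3 - 2 a_2 + a_1 = 0  ->  6 a_3 = 2 a_2 - a_1 = 0  ->  a_3 = 0
  x^2: 12 a_4 - 3 a_3 + 2 a_2 = 0  ->  12 a_4 = 3 a_3 - 2 a_2 = -3  ->  a_4 = -1/4
  x^3: 20 a_5 - 4 a_4 + 3 a_3 = 0  ->  20 a_5 = 4 a_4 - 3 a_3 = -1  ->  a_5 = -1/20
  x^4: 30 a_6 - 5 a_5 + 4 a_4 = 0  ->  30 a_6 = 5 a_5 - 4 a_4 = 3/4  ->  a_6 = 1/40
Truncated series: y(x) = 1 + 3 x + (3/2) x^2 - (1/4) x^4 - (1/20) x^5 + (1/40) x^6 + O(x^7).

a_0 = 1; a_1 = 3; a_2 = 3/2; a_3 = 0; a_4 = -1/4; a_5 = -1/20; a_6 = 1/40


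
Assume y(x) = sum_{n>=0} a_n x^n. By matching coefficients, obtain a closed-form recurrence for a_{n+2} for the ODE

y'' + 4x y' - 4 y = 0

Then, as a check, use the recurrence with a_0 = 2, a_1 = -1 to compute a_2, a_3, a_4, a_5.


Substitute y = sum_n a_n x^n.
y''(x) has coefficient (n+2)(n+1) a_{n+2} at x^n;
4 x y'(x) has coefficient 4 n a_n at x^n (shift);
-4 y(x) has coefficient -4 a_n at x^n.
Matching x^n: (n+2)(n+1) a_{n+2} + (4n - 4) a_n = 0.
Thus a_{n+2} = (-4n + 4) / ((n+1)(n+2)) * a_n.

Check with a_0 = 2, a_1 = -1 (apply the recurrence for n = 0, 1, 2, 3): a_0 = 2, a_1 = -1, a_2 = 4, a_3 = 0, a_4 = -4/3, a_5 = 0.

a_(n+2) = (-4n + 4) / ((n+1)(n+2)) * a_n; check: a_0 = 2, a_1 = -1, a_2 = 4, a_3 = 0, a_4 = -4/3, a_5 = 0


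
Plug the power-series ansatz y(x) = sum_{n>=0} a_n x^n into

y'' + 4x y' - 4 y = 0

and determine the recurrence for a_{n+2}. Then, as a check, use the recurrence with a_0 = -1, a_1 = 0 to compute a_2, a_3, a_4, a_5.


Substitute y = sum_n a_n x^n.
y''(x) has coefficient (n+2)(n+1) a_{n+2} at x^n;
4 x y'(x) has coefficient 4 n a_n at x^n (shift);
-4 y(x) has coefficient -4 a_n at x^n.
Matching x^n: (n+2)(n+1) a_{n+2} + (4n - 4) a_n = 0.
Thus a_{n+2} = (-4n + 4) / ((n+1)(n+2)) * a_n.

Check with a_0 = -1, a_1 = 0 (apply the recurrence for n = 0, 1, 2, 3): a_0 = -1, a_1 = 0, a_2 = -2, a_3 = 0, a_4 = 2/3, a_5 = 0.

a_(n+2) = (-4n + 4) / ((n+1)(n+2)) * a_n; check: a_0 = -1, a_1 = 0, a_2 = -2, a_3 = 0, a_4 = 2/3, a_5 = 0


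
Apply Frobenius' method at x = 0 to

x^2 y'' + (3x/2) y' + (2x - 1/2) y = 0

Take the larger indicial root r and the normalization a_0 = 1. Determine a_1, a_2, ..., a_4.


Write in Frobenius form y'' + (p(x)/x) y' + (q(x)/x^2) y = 0:
  p(x) = 3/2,  q(x) = 2x - 1/2.
Indicial equation: r(r-1) + (3/2) r + (-1/2) = 0 -> roots r_1 = 1/2, r_2 = -1.
Take r = r_1 = 1/2. Let y(x) = x^r sum_{n>=0} a_n x^n with a_0 = 1.
Substitute y = x^r sum a_n x^n and match x^{r+n}. The recurrence is
  D(n) a_n + 2 a_{n-1} = 0,  where D(n) = (r+n)(r+n-1) + (3/2)(r+n) + (-1/2).
  a_n = -2 / D(n) * a_{n-1}.
Since the indicial polynomial factors as (r - r_1)(r - r_2), D(n) = (r_1 + n - r_1)(r_1 + n - r_2) = n(n + 3/2).
Evaluating step by step (a_0 = 1):
  n = 1: D(1) = 1(1 + 3/2) = 5/2; numerator = -2(1) = -2; a_1 = (-2)/(5/2) = -4/5
  n = 2: D(2) = 2(2 + 3/2) = 7; numerator = -2(-4/5) = 8/5; a_2 = (8/5)/(7) = 8/35
  n = 3: D(3) = 3(3 + 3/2) = 27/2; numerator = -2(8/35) = -16/35; a_3 = (-16/35)/(27/2) = -32/945
  n = 4: D(4) = 4(4 + 3/2) = 22; numerator = -2(-32/945) = 64/945; a_4 = (64/945)/(22) = 32/10395

r = 1/2; a_0 = 1; a_1 = -4/5; a_2 = 8/35; a_3 = -32/945; a_4 = 32/10395


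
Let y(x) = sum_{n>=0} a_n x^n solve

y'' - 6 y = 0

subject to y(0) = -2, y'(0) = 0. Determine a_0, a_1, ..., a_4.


Ansatz: y(x) = sum_{n>=0} a_n x^n, so y'(x) = sum_{n>=1} n a_n x^(n-1) and y''(x) = sum_{n>=2} n(n-1) a_n x^(n-2).
Substitute into P(x) y'' + Q(x) y' + R(x) y = 0 with P(x) = 1, Q(x) = 0, R(x) = -6, and match powers of x.
Initial conditions: a_0 = -2, a_1 = 0.
Setting the coefficient of each power of x to zero and solving order by order (substituting the coefficients already found):
  x^0: 2 a_2 - 6 a_0 = 0  ->  2 a_2 = 6 a_0 = -12  ->  a_2 = -6
  x^1: 6 a_3 - 6 a_1 = 0  ->  6 a_3 = 6 a_1 = 0  ->  a_3 = 0
  x^2: 12 a_4 - 6 a_2 = 0  ->  12 a_4 = 6 a_2 = -36  ->  a_4 = -3
Truncated series: y(x) = -2 - 6 x^2 - 3 x^4 + O(x^5).

a_0 = -2; a_1 = 0; a_2 = -6; a_3 = 0; a_4 = -3


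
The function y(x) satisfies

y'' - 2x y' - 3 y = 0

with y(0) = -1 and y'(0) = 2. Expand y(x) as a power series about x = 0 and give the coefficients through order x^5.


Ansatz: y(x) = sum_{n>=0} a_n x^n, so y'(x) = sum_{n>=1} n a_n x^(n-1) and y''(x) = sum_{n>=2} n(n-1) a_n x^(n-2).
Substitute into P(x) y'' + Q(x) y' + R(x) y = 0 with P(x) = 1, Q(x) = -2x, R(x) = -3, and match powers of x.
Initial conditions: a_0 = -1, a_1 = 2.
Setting the coefficient of each power of x to zero and solving order by order (substituting the coefficients already found):
  x^0: 2 a_2 - 3 a_0 = 0  ->  2 a_2 = 3 a_0 = -3  ->  a_2 = -3/2
  x^1: 6 a_3 - 5 a_1 = 0  ->  6 a_3 = 5 a_1 = 10  ->  a_3 = 5/3
  x^2: 12 a_4 - 7 a_2 = 0  ->  12 a_4 = 7 a_2 = -21/2  ->  a_4 = -7/8
  x^3: 20 a_5 - 9 a_3 = 0  ->  20 a_5 = 9 a_3 = 15  ->  a_5 = 3/4
Truncated series: y(x) = -1 + 2 x - (3/2) x^2 + (5/3) x^3 - (7/8) x^4 + (3/4) x^5 + O(x^6).

a_0 = -1; a_1 = 2; a_2 = -3/2; a_3 = 5/3; a_4 = -7/8; a_5 = 3/4


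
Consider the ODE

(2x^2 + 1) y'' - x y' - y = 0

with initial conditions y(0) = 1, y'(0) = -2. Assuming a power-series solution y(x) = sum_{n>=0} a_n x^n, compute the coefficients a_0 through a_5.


Ansatz: y(x) = sum_{n>=0} a_n x^n, so y'(x) = sum_{n>=1} n a_n x^(n-1) and y''(x) = sum_{n>=2} n(n-1) a_n x^(n-2).
Substitute into P(x) y'' + Q(x) y' + R(x) y = 0 with P(x) = 2x^2 + 1, Q(x) = -x, R(x) = -1, and match powers of x.
Initial conditions: a_0 = 1, a_1 = -2.
Setting the coefficient of each power of x to zero and solving order by order (substituting the coefficients already found):
  x^0: 2 a_2 - a_0 = 0  ->  2 a_2 = a_0 = 1  ->  a_2 = 1/2
  x^1: 6 a_3 - 2 a_1 = 0  ->  6 a_3 = 2 a_1 = -4  ->  a_3 = -2/3
  x^2: 12 a_4 + a_2 = 0  ->  12 a_4 = -a_2 = -1/2  ->  a_4 = -1/24
  x^3: 20 a_5 + 8 a_3 = 0  ->  20 a_5 = -8 a_3 = 16/3  ->  a_5 = 4/15
Truncated series: y(x) = 1 - 2 x + (1/2) x^2 - (2/3) x^3 - (1/24) x^4 + (4/15) x^5 + O(x^6).

a_0 = 1; a_1 = -2; a_2 = 1/2; a_3 = -2/3; a_4 = -1/24; a_5 = 4/15


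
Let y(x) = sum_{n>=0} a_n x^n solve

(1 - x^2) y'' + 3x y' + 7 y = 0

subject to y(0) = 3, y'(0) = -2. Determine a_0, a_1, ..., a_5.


Ansatz: y(x) = sum_{n>=0} a_n x^n, so y'(x) = sum_{n>=1} n a_n x^(n-1) and y''(x) = sum_{n>=2} n(n-1) a_n x^(n-2).
Substitute into P(x) y'' + Q(x) y' + R(x) y = 0 with P(x) = 1 - x^2, Q(x) = 3x, R(x) = 7, and match powers of x.
Initial conditions: a_0 = 3, a_1 = -2.
Setting the coefficient of each power of x to zero and solving order by order (substituting the coefficients already found):
  x^0: 2 a_2 + 7 a_0 = 0  ->  2 a_2 = -7 a_0 = -21  ->  a_2 = -21/2
  x^1: 6 a_3 + 10 a_1 = 0  ->  6 a_3 = -10 a_1 = 20  ->  a_3 = 10/3
  x^2: 12 a_4 + 11 a_2 = 0  ->  12 a_4 = -11 a_2 = 231/2  ->  a_4 = 77/8
  x^3: 20 a_5 + 10 a_3 = 0  ->  20 a_5 = -10 a_3 = -100/3  ->  a_5 = -5/3
Truncated series: y(x) = 3 - 2 x - (21/2) x^2 + (10/3) x^3 + (77/8) x^4 - (5/3) x^5 + O(x^6).

a_0 = 3; a_1 = -2; a_2 = -21/2; a_3 = 10/3; a_4 = 77/8; a_5 = -5/3


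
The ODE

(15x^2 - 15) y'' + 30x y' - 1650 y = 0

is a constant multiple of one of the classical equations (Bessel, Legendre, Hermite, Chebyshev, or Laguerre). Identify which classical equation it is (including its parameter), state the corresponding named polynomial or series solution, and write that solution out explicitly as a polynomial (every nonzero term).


All three coefficients share the factor -15; dividing through by -15 gives  (1 - x^2) y'' - 2x y' + 110 y = 0.
This matches the Legendre equation (1 - x^2) y'' - 2x y' + n(n+1) y = 0 (note the -2x y' term) with n(n+1) = 110, so n = 10; the polynomial solution is P_10(x).
With y = sum_k a_k x^k, matching x^k gives (k+2)(k+1) a_{k+2} = [k(k+1) - n(n+1)] a_k = (k - 10)(k + 11) a_k. The right side vanishes at k = 10, so the series with the parity of 10 terminates at degree 10.
Standard normalization (P_n(1) = 1): leading coefficient (2n)!/(2^n (n!)^2) = 2432902008176640000/(1024*13168189440000) = 46189/256, so a_10 = 46189/256. Work downward with a_k = (k+1)(k+2) a_{k+2} / ((k - 10)(k + 11)):
  a_8 = (9)(10)(46189/256) / ((8 - 10)(8 + 11)) = (2078505/128)/(-38) = -109395/256
  a_6 = (7)(8)(-109395/256) / ((6 - 10)(6 + 11)) = (-765765/32)/(-68) = 45045/128
  a_4 = (5)(6)(45045/128) / ((4 - 10)(4 + 11)) = (675675/64)/(-90) = -15015/128
  a_2 = (3)(4)(-15015/128) / ((2 - 10)(2 + 11)) = (-45045/32)/(-104) = 3465/256
  a_0 = (1)(2)(3465/256) / ((0 - 10)(0 + 11)) = (3465/128)/(-110) = -63/256
Hence P_10(x) = 46189 x^10/256 - 109395 x^8/256 + 45045 x^6/128 - 15015 x^4/128 + 3465 x^2/256 - 63/256.

P_10(x); series = 46189 x^10/256 - 109395 x^8/256 + 45045 x^6/128 - 15015 x^4/128 + 3465 x^2/256 - 63/256


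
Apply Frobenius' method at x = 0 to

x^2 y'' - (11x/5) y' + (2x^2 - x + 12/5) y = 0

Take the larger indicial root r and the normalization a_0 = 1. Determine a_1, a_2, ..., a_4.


Write in Frobenius form y'' + (p(x)/x) y' + (q(x)/x^2) y = 0:
  p(x) = -11/5,  q(x) = 2x^2 - x + 12/5.
Indicial equation: r(r-1) + (-11/5) r + (12/5) = 0 -> roots r_1 = 2, r_2 = 6/5.
Take r = r_1 = 2. Let y(x) = x^r sum_{n>=0} a_n x^n with a_0 = 1.
Substitute y = x^r sum a_n x^n and match x^{r+n}. The recurrence is
  D(n) a_n - 1 a_{n-1} + 2 a_{n-2} = 0,  where D(n) = (r+n)(r+n-1) + (-11/5)(r+n) + (12/5).
  a_n = [1 a_{n-1} - 2 a_{n-2}] / D(n).
Since the indicial polynomial factors as (r - r_1)(r - r_2), D(n) = (r_1 + n - r_1)(r_1 + n - r_2) = n(n + 4/5).
Evaluating step by step (a_0 = 1):
  n = 1: D(1) = 1(1 + 4/5) = 9/5; numerator = 1(1) = 1; a_1 = (1)/(9/5) = 5/9
  n = 2: D(2) = 2(2 + 4/5) = 28/5; numerator = 1(5/9) - 2(1) = -13/9; a_2 = (-13/9)/(28/5) = -65/252
  n = 3: D(3) = 3(3 + 4/5) = 57/5; numerator = 1(-65/252) - 2(5/9) = -115/84; a_3 = (-115/84)/(57/5) = -575/4788
  n = 4: D(4) = 4(4 + 4/5) = 96/5; numerator = 1(-575/4788) - 2(-65/252) = 1895/4788; a_4 = (1895/4788)/(96/5) = 9475/459648

r = 2; a_0 = 1; a_1 = 5/9; a_2 = -65/252; a_3 = -575/4788; a_4 = 9475/459648


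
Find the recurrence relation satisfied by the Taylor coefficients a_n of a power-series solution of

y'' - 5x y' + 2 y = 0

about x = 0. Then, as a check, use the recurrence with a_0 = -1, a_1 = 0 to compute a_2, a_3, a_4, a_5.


Substitute y = sum_n a_n x^n.
y''(x) has coefficient (n+2)(n+1) a_{n+2} at x^n;
-5 x y'(x) has coefficient -5 n a_n at x^n (shift);
2 y(x) has coefficient 2 a_n at x^n.
Matching x^n: (n+2)(n+1) a_{n+2} + (-5n + 2) a_n = 0.
Thus a_{n+2} = (5n - 2) / ((n+1)(n+2)) * a_n.

Check with a_0 = -1, a_1 = 0 (apply the recurrence for n = 0, 1, 2, 3): a_0 = -1, a_1 = 0, a_2 = 1, a_3 = 0, a_4 = 2/3, a_5 = 0.

a_(n+2) = (5n - 2) / ((n+1)(n+2)) * a_n; check: a_0 = -1, a_1 = 0, a_2 = 1, a_3 = 0, a_4 = 2/3, a_5 = 0


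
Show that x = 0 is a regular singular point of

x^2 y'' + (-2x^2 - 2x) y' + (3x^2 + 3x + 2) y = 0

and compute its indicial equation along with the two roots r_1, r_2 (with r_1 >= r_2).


Divide by x^2 to reach normal form y'' + P_1(x) y' + P_2(x) y = 0 with P_1(x) = -2 - 2/x and P_2(x) = 3 + 3/x + 2/x^2.
x = 0 is a singular point because the y'-coefficient -2 - 2/x has a pole at x = 0 and the y-coefficient 3 + 3/x + 2/x^2 has a pole at x = 0.
It is a regular singular point because x P_1(x) = p(x) = -2x - 2 and x^2 P_2(x) = q(x) = 3x^2 + 3x + 2 are polynomials, hence analytic at x = 0.
p(0) = -2,  q(0) = 2.
Indicial equation: r(r-1) + p(0) r + q(0) = 0, i.e. r^2 + (p(0) - 1) r + q(0) = 0, i.e. r^2 - 3 r + 2 = 0.
Discriminant: (-3)^2 - 4(2) = 1, so r = (3 ± 1)/2.
Solving: r_1 = 2, r_2 = 1.

indicial: r^2 - 3 r + 2 = 0; roots r_1 = 2, r_2 = 1


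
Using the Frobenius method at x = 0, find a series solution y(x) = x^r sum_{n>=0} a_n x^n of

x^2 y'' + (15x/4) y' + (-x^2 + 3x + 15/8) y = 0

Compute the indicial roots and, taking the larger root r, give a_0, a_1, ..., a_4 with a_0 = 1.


Write in Frobenius form y'' + (p(x)/x) y' + (q(x)/x^2) y = 0:
  p(x) = 15/4,  q(x) = -x^2 + 3x + 15/8.
Indicial equation: r(r-1) + (15/4) r + (15/8) = 0 -> roots r_1 = -5/4, r_2 = -3/2.
Take r = r_1 = -5/4. Let y(x) = x^r sum_{n>=0} a_n x^n with a_0 = 1.
Substitute y = x^r sum a_n x^n and match x^{r+n}. The recurrence is
  D(n) a_n + 3 a_{n-1} - 1 a_{n-2} = 0,  where D(n) = (r+n)(r+n-1) + (15/4)(r+n) + (15/8).
  a_n = [-3 a_{n-1} + 1 a_{n-2}] / D(n).
Since the indicial polynomial factors as (r - r_1)(r - r_2), D(n) = (r_1 + n - r_1)(r_1 + n - r_2) = n(n + 1/4).
Evaluating step by step (a_0 = 1):
  n = 1: D(1) = 1(1 + 1/4) = 5/4; numerator = -3(1) = -3; a_1 = (-3)/(5/4) = -12/5
  n = 2: D(2) = 2(2 + 1/4) = 9/2; numerator = -3(-12/5) + 1(1) = 41/5; a_2 = (41/5)/(9/2) = 82/45
  n = 3: D(3) = 3(3 + 1/4) = 39/4; numerator = -3(82/45) + 1(-12/5) = -118/15; a_3 = (-118/15)/(39/4) = -472/585
  n = 4: D(4) = 4(4 + 1/4) = 17; numerator = -3(-472/585) + 1(82/45) = 2482/585; a_4 = (2482/585)/(17) = 146/585

r = -5/4; a_0 = 1; a_1 = -12/5; a_2 = 82/45; a_3 = -472/585; a_4 = 146/585


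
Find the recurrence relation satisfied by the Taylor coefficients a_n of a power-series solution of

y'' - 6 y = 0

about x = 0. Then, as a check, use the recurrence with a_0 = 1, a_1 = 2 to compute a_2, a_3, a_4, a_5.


Substitute y = sum_n a_n x^n into y'' + (const) y = 0.
y''(x) = sum_{n>=0} (n+2)(n+1) a_{n+2} x^n.
The ODE becomes sum_n [(n+2)(n+1) a_{n+2} - 6 a_n] x^n = 0.
Setting each coefficient to zero gives the recurrence:
  (n+2)(n+1) a_{n+2} - 6 a_n = 0,
  a_{n+2} = 6 / ((n+1)(n+2)) a_n.

Check with a_0 = 1, a_1 = 2 (apply the recurrence for n = 0, 1, 2, 3): a_0 = 1, a_1 = 2, a_2 = 3, a_3 = 2, a_4 = 3/2, a_5 = 3/5.

a_{n+2} = 6/((n+1)(n+2)) * a_n; check: a_0 = 1, a_1 = 2, a_2 = 3, a_3 = 2, a_4 = 3/2, a_5 = 3/5


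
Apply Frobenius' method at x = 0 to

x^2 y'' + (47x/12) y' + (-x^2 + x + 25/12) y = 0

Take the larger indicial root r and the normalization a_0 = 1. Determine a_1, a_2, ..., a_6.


Write in Frobenius form y'' + (p(x)/x) y' + (q(x)/x^2) y = 0:
  p(x) = 47/12,  q(x) = -x^2 + x + 25/12.
Indicial equation: r(r-1) + (47/12) r + (25/12) = 0 -> roots r_1 = -5/4, r_2 = -5/3.
Take r = r_1 = -5/4. Let y(x) = x^r sum_{n>=0} a_n x^n with a_0 = 1.
Substitute y = x^r sum a_n x^n and match x^{r+n}. The recurrence is
  D(n) a_n + 1 a_{n-1} - 1 a_{n-2} = 0,  where D(n) = (r+n)(r+n-1) + (47/12)(r+n) + (25/12).
  a_n = [-1 a_{n-1} + 1 a_{n-2}] / D(n).
Since the indicial polynomial factors as (r - r_1)(r - r_2), D(n) = (r_1 + n - r_1)(r_1 + n - r_2) = n(n + 5/12).
Evaluating step by step (a_0 = 1):
  n = 1: D(1) = 1(1 + 5/12) = 17/12; numerator = -1(1) = -1; a_1 = (-1)/(17/12) = -12/17
  n = 2: D(2) = 2(2 + 5/12) = 29/6; numerator = -1(-12/17) + 1(1) = 29/17; a_2 = (29/17)/(29/6) = 6/17
  n = 3: D(3) = 3(3 + 5/12) = 41/4; numerator = -1(6/17) + 1(-12/17) = -18/17; a_3 = (-18/17)/(41/4) = -72/697
  n = 4: D(4) = 4(4 + 5/12) = 53/3; numerator = -1(-72/697) + 1(6/17) = 318/697; a_4 = (318/697)/(53/3) = 18/697
  n = 5: D(5) = 5(5 + 5/12) = 325/12; numerator = -1(18/697) + 1(-72/697) = -90/697; a_5 = (-90/697)/(325/12) = -216/45305
  n = 6: D(6) = 6(6 + 5/12) = 77/2; numerator = -1(-216/45305) + 1(18/697) = 1386/45305; a_6 = (1386/45305)/(77/2) = 36/45305

r = -5/4; a_0 = 1; a_1 = -12/17; a_2 = 6/17; a_3 = -72/697; a_4 = 18/697; a_5 = -216/45305; a_6 = 36/45305


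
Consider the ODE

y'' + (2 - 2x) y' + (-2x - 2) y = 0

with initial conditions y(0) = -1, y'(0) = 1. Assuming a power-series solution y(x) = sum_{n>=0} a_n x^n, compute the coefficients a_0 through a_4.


Ansatz: y(x) = sum_{n>=0} a_n x^n, so y'(x) = sum_{n>=1} n a_n x^(n-1) and y''(x) = sum_{n>=2} n(n-1) a_n x^(n-2).
Substitute into P(x) y'' + Q(x) y' + R(x) y = 0 with P(x) = 1, Q(x) = 2 - 2x, R(x) = -2x - 2, and match powers of x.
Initial conditions: a_0 = -1, a_1 = 1.
Setting the coefficient of each power of x to zero and solving order by order (substituting the coefficients already found):
  x^0: 2 a_2 + 2 a_1 - 2 a_0 = 0  ->  2 a_2 = -2 a_1 + 2 a_0 = -4  ->  a_2 = -2
  x^1: 6 a_3 + 4 a_2 - 4 a_1 - 2 a_0 = 0  ->  6 a_3 = -4 a_2 + 4 a_1 + 2 a_0 = 10  ->  a_3 = 5/3
  x^2: 12 a_4 + 6 a_3 - 6 a_2 - 2 a_1 = 0  ->  12 a_4 = -6 a_3 + 6 a_2 + 2 a_1 = -20  ->  a_4 = -5/3
Truncated series: y(x) = -1 + x - 2 x^2 + (5/3) x^3 - (5/3) x^4 + O(x^5).

a_0 = -1; a_1 = 1; a_2 = -2; a_3 = 5/3; a_4 = -5/3


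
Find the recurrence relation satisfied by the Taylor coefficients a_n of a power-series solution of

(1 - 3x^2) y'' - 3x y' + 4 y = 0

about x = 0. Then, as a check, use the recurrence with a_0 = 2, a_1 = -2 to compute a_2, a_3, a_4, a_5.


Substitute y = sum_n a_n x^n.
(1 - 3 x^2) y'' contributes (n+2)(n+1) a_{n+2} - 3 n(n-1) a_n at x^n.
-3 x y'(x) contributes -3 n a_n at x^n.
4 y(x) contributes 4 a_n at x^n.
Matching x^n: (n+2)(n+1) a_{n+2} + (-3 n(n-1) - 3 n + 4) a_n = 0.
Thus a_{n+2} = (3 n(n-1) + 3 n - 4) / ((n+1)(n+2)) * a_n.

Check with a_0 = 2, a_1 = -2 (apply the recurrence for n = 0, 1, 2, 3): a_0 = 2, a_1 = -2, a_2 = -4, a_3 = 1/3, a_4 = -8/3, a_5 = 23/60.

a_(n+2) = (3 n(n-1) + 3 n - 4) / ((n+1)(n+2)) * a_n; check: a_0 = 2, a_1 = -2, a_2 = -4, a_3 = 1/3, a_4 = -8/3, a_5 = 23/60


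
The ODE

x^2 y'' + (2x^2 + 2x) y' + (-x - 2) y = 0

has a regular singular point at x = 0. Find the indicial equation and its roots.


Divide by x^2 to reach normal form y'' + P_1(x) y' + P_2(x) y = 0 with P_1(x) = 2 + 2/x and P_2(x) = -1/x - 2/x^2.
x = 0 is a singular point because the y'-coefficient 2 + 2/x has a pole at x = 0 and the y-coefficient -1/x - 2/x^2 has a pole at x = 0.
It is a regular singular point because x P_1(x) = p(x) = 2x + 2 and x^2 P_2(x) = q(x) = -x - 2 are polynomials, hence analytic at x = 0.
p(0) = 2,  q(0) = -2.
Indicial equation: r(r-1) + p(0) r + q(0) = 0, i.e. r^2 + (p(0) - 1) r + q(0) = 0, i.e. r^2 + 1 r - 2 = 0.
Discriminant: (1)^2 - 4(-2) = 9, so r = (-1 ± 3)/2.
Solving: r_1 = 1, r_2 = -2.

indicial: r^2 + 1 r - 2 = 0; roots r_1 = 1, r_2 = -2
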